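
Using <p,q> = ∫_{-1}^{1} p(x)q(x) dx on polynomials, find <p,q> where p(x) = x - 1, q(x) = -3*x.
<p,q> = -2

Expand the product: p(x)·q(x) = -3*x^2 + 3*x.
∫_{-1}^{1} of each monomial x^k gives [2/(k+1) if k even, 0 if k odd]. Integrating term-by-term (or equivalently evaluating the antiderivative F(x) = -x^3 + 3*x^2/2 at the endpoints):
  F(1) − F(−1) = 1/2 − (5/2) = -2.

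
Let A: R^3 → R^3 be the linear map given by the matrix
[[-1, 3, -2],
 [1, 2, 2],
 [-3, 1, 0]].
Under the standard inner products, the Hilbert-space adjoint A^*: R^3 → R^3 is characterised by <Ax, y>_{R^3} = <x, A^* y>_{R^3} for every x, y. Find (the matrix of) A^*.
A^* = A^T =
[[-1, 1, -3],
 [3, 2, 1],
 [-2, 2, 0]]

For real matrices with standard dot products, the defining identity <Ax, y> = <x, A^* y> gives (Ax)^T y = x^T (A^*) y, i.e. x^T A^T y = x^T (A^*) y. Since this holds for all x, y, we must have A^* = A^T. Therefore
A^* =
[[-1, 1, -3],
 [3, 2, 1],
 [-2, 2, 0]].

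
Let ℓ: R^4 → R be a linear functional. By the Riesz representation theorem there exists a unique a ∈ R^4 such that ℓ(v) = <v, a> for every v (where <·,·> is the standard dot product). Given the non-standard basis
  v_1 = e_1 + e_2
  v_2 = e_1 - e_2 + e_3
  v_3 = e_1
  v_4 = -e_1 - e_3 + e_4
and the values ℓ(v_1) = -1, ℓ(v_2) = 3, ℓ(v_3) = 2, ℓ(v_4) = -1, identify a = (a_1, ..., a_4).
a = (2, -3, -2, -1)

Write a = (a_1, ..., a_4) in the standard basis. For each basis vector v_i, ℓ(v_i) = <v_i, a> is a linear equation in the a_j's. Collect the n equations into a matrix system V a = ℓ, where row i of V is v_i (expressed in the standard basis). Since V is invertible (lower-triangular with 1s on the diagonal, up to permutation), solve by back-substitution:
  V =
[[1, 1, 0, 0],
 [1, -1, 1, 0],
 [1, 0, 0, 0],
 [-1, 0, -1, 1]]
  V a = (-1, 3, 2, -1)
Solving gives a = (2, -3, -2, -1).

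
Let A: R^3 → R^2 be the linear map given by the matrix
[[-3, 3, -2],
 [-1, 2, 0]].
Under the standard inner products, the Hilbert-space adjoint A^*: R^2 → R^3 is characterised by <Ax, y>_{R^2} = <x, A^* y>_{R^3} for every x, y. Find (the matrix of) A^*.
A^* = A^T =
[[-3, -1],
 [3, 2],
 [-2, 0]]

For real matrices with standard dot products, the defining identity <Ax, y> = <x, A^* y> gives (Ax)^T y = x^T (A^*) y, i.e. x^T A^T y = x^T (A^*) y. Since this holds for all x, y, we must have A^* = A^T. Therefore
A^* =
[[-3, -1],
 [3, 2],
 [-2, 0]].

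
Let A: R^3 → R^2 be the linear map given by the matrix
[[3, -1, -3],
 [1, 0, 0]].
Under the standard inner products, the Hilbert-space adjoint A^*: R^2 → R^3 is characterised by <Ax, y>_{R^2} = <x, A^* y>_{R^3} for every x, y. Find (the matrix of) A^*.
A^* = A^T =
[[3, 1],
 [-1, 0],
 [-3, 0]]

For real matrices with standard dot products, the defining identity <Ax, y> = <x, A^* y> gives (Ax)^T y = x^T (A^*) y, i.e. x^T A^T y = x^T (A^*) y. Since this holds for all x, y, we must have A^* = A^T. Therefore
A^* =
[[3, 1],
 [-1, 0],
 [-3, 0]].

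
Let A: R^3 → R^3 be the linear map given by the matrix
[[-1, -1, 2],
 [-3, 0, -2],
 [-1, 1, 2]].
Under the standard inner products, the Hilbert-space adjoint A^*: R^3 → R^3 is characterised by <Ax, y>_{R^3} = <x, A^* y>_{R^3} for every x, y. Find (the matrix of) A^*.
A^* = A^T =
[[-1, -3, -1],
 [-1, 0, 1],
 [2, -2, 2]]

For real matrices with standard dot products, the defining identity <Ax, y> = <x, A^* y> gives (Ax)^T y = x^T (A^*) y, i.e. x^T A^T y = x^T (A^*) y. Since this holds for all x, y, we must have A^* = A^T. Therefore
A^* =
[[-1, -3, -1],
 [-1, 0, 1],
 [2, -2, 2]].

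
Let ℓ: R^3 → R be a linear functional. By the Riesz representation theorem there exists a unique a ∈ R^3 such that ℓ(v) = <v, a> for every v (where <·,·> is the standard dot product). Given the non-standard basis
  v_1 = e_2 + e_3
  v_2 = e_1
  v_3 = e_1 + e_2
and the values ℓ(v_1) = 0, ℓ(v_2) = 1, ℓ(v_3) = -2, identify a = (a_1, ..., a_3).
a = (1, -3, 3)

Write a = (a_1, ..., a_3) in the standard basis. For each basis vector v_i, ℓ(v_i) = <v_i, a> is a linear equation in the a_j's. Collect the n equations into a matrix system V a = ℓ, where row i of V is v_i (expressed in the standard basis). Since V is invertible (lower-triangular with 1s on the diagonal, up to permutation), solve by back-substitution:
  V =
[[0, 1, 1],
 [1, 0, 0],
 [1, 1, 0]]
  V a = (0, 1, -2)
Solving gives a = (1, -3, 3).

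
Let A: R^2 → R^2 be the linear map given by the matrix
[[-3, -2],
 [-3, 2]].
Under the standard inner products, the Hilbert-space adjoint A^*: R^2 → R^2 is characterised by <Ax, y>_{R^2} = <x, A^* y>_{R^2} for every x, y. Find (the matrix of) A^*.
A^* = A^T =
[[-3, -3],
 [-2, 2]]

For real matrices with standard dot products, the defining identity <Ax, y> = <x, A^* y> gives (Ax)^T y = x^T (A^*) y, i.e. x^T A^T y = x^T (A^*) y. Since this holds for all x, y, we must have A^* = A^T. Therefore
A^* =
[[-3, -3],
 [-2, 2]].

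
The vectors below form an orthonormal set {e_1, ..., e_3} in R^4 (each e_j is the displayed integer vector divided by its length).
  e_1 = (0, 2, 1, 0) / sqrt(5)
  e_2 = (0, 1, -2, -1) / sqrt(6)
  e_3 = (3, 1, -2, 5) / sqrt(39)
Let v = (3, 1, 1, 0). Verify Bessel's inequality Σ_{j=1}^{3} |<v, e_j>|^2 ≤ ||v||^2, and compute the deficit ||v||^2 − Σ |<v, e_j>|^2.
Σ |<v, e_j>|^2 = 469/130; ||v||^2 = 11; deficit = 961/130

Write each e_j = u_j / sqrt(<u_j, u_j>) where u_j is the displayed integer vector. Then <v, e_j> = <v, u_j> / sqrt(<u_j, u_j>), so |<v, e_j>|^2 = <v, u_j>^2 / <u_j, u_j>.
Coefficients: <v, e_1> = 3/sqrt(5), <v, e_2> = -1/sqrt(6), <v, e_3> = 8/sqrt(39).
Square and sum: Σ |<v, e_j>|^2 = 469/130.
Compute ||v||^2 = v·v = 11.
Deficit = 11 − 469/130 = 961/130 ≥ 0, confirming Bessel's inequality. (The deficit equals ||v − Σ <v,e_j> e_j||^2, the squared distance from v to span{e_j}.)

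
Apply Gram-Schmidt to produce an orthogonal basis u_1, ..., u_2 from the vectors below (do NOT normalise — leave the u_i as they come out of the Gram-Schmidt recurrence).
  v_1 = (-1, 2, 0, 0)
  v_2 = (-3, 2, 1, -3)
Orthogonal basis:
  u_1 = (-1, 2, 0, 0)
  u_2 = (-8/5, -4/5, 1, -3)

Apply the Gram-Schmidt recurrence
  u_1 = v_1
  u_i = v_i − Σ_{j<i} ((v_i · u_j) / (u_j · u_j)) · u_j.

Step by step this gives:
  u_1 = (-1, 2, 0, 0)
  u_2 = (-8/5, -4/5, 1, -3)

Orthogonality check:
  u_2 · u_1 = 0 (should be 0)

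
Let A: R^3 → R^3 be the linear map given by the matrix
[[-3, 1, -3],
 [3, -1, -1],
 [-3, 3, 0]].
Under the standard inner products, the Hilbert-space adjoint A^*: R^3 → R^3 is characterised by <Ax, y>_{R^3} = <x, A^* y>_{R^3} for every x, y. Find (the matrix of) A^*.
A^* = A^T =
[[-3, 3, -3],
 [1, -1, 3],
 [-3, -1, 0]]

For real matrices with standard dot products, the defining identity <Ax, y> = <x, A^* y> gives (Ax)^T y = x^T (A^*) y, i.e. x^T A^T y = x^T (A^*) y. Since this holds for all x, y, we must have A^* = A^T. Therefore
A^* =
[[-3, 3, -3],
 [1, -1, 3],
 [-3, -1, 0]].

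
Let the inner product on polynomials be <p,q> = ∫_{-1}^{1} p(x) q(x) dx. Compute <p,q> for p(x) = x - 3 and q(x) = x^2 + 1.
<p,q> = -8

Expand the product: p(x)·q(x) = x^3 - 3*x^2 + x - 3.
∫_{-1}^{1} of each monomial x^k gives [2/(k+1) if k even, 0 if k odd]. Integrating term-by-term (or equivalently evaluating the antiderivative F(x) = x^4/4 - x^3 + x^2/2 - 3*x at the endpoints):
  F(1) − F(−1) = -13/4 − (19/4) = -8.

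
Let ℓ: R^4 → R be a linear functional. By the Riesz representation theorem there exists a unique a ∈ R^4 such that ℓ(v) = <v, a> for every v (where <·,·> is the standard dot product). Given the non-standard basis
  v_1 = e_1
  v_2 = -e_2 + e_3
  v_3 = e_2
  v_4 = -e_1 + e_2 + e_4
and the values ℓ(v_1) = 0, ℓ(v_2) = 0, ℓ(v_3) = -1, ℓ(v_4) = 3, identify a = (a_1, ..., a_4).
a = (0, -1, -1, 4)

Write a = (a_1, ..., a_4) in the standard basis. For each basis vector v_i, ℓ(v_i) = <v_i, a> is a linear equation in the a_j's. Collect the n equations into a matrix system V a = ℓ, where row i of V is v_i (expressed in the standard basis). Since V is invertible (lower-triangular with 1s on the diagonal, up to permutation), solve by back-substitution:
  V =
[[1, 0, 0, 0],
 [0, -1, 1, 0],
 [0, 1, 0, 0],
 [-1, 1, 0, 1]]
  V a = (0, 0, -1, 3)
Solving gives a = (0, -1, -1, 4).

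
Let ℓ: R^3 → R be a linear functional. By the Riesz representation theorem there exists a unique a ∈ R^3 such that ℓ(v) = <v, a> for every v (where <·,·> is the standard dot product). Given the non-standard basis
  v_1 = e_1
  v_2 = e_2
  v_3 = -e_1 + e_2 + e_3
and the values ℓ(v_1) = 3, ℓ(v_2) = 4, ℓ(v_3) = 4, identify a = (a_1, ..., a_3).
a = (3, 4, 3)

Write a = (a_1, ..., a_3) in the standard basis. For each basis vector v_i, ℓ(v_i) = <v_i, a> is a linear equation in the a_j's. Collect the n equations into a matrix system V a = ℓ, where row i of V is v_i (expressed in the standard basis). Since V is invertible (lower-triangular with 1s on the diagonal, up to permutation), solve by back-substitution:
  V =
[[1, 0, 0],
 [0, 1, 0],
 [-1, 1, 1]]
  V a = (3, 4, 4)
Solving gives a = (3, 4, 3).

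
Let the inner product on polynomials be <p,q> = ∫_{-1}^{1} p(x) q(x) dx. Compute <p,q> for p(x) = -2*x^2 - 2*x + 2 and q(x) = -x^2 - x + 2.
<p,q> = 92/15

Expand the product: p(x)·q(x) = 2*x^4 + 4*x^3 - 4*x^2 - 6*x + 4.
∫_{-1}^{1} of each monomial x^k gives [2/(k+1) if k even, 0 if k odd]. Integrating term-by-term (or equivalently evaluating the antiderivative F(x) = 2*x^5/5 + x^4 - 4*x^3/3 - 3*x^2 + 4*x at the endpoints):
  F(1) − F(−1) = 16/15 − (-76/15) = 92/15.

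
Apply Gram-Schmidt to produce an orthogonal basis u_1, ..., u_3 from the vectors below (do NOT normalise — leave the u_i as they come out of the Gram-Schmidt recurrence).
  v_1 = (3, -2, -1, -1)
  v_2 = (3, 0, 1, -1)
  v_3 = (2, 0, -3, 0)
Orthogonal basis:
  u_1 = (3, -2, -1, -1)
  u_2 = (6/5, 6/5, 8/5, -2/5)
  u_3 = (5/7, 12/7, -12/7, 3/7)

Apply the Gram-Schmidt recurrence
  u_1 = v_1
  u_i = v_i − Σ_{j<i} ((v_i · u_j) / (u_j · u_j)) · u_j.

Step by step this gives:
  u_1 = (3, -2, -1, -1)
  u_2 = (6/5, 6/5, 8/5, -2/5)
  u_3 = (5/7, 12/7, -12/7, 3/7)

Orthogonality check:
  u_2 · u_1 = 0 (should be 0)
  u_3 · u_1 = 0 (should be 0)
  u_3 · u_2 = 0 (should be 0)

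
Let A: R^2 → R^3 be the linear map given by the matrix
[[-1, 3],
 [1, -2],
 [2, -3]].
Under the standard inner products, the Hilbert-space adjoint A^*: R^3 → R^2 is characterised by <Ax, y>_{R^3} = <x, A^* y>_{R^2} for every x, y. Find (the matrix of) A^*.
A^* = A^T =
[[-1, 1, 2],
 [3, -2, -3]]

For real matrices with standard dot products, the defining identity <Ax, y> = <x, A^* y> gives (Ax)^T y = x^T (A^*) y, i.e. x^T A^T y = x^T (A^*) y. Since this holds for all x, y, we must have A^* = A^T. Therefore
A^* =
[[-1, 1, 2],
 [3, -2, -3]].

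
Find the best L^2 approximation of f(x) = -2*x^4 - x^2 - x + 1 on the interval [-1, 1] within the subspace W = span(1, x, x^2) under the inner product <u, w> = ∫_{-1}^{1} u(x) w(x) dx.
g(x) = -19*x^2/7 - x + 41/35

The best approximation g ∈ W is the orthogonal projection of f onto W. Writing g = a_0 + a_1 x + a_2 x^2, the coefficients solve the normal equations G · a = b where
  G_{ij} = <φ_i, φ_j> and b_i = <f, φ_i>, with φ_0 = 1, φ_1 = x, φ_2 = x^2.
G =
  [2, 0, 2/3]
  [0, 2/3, 0]
  [2/3, 0, 2/5],
b = (8/15, -2/3, -32/105).
Solving gives a_0 = 41/35, a_1 = -1, a_2 = -19/7, so
  g(x) = -19*x^2/7 - x + 41/35.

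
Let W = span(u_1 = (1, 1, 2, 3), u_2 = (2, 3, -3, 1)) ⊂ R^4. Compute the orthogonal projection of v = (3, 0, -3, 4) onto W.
proj_W(v) = (703/341, 970/341, -463/341, 774/341)

Set up U = [u_1 | ... | u_2] ∈ R^(4×2). The projector onto W = col(U) is P = U (U^T U)^(-1) U^T.
Compute U^T U =
  [15, 2]
  [2, 23],
and U^T v = (9, 19).
Solve U^T U · c = U^T v for the coefficients: c = (169/341, 267/341). The projection is proj_W(v) = U c.
Check: (v - proj_W(v)) · u_1 = 0  (should be 0).
Check: (v - proj_W(v)) · u_2 = 0  (should be 0).
Result: proj_W(v) = (703/341, 970/341, -463/341, 774/341).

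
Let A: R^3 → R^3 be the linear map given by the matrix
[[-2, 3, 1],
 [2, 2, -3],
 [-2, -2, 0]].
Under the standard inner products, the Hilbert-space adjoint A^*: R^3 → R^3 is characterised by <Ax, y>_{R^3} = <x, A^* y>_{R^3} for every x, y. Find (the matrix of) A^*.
A^* = A^T =
[[-2, 2, -2],
 [3, 2, -2],
 [1, -3, 0]]

For real matrices with standard dot products, the defining identity <Ax, y> = <x, A^* y> gives (Ax)^T y = x^T (A^*) y, i.e. x^T A^T y = x^T (A^*) y. Since this holds for all x, y, we must have A^* = A^T. Therefore
A^* =
[[-2, 2, -2],
 [3, 2, -2],
 [1, -3, 0]].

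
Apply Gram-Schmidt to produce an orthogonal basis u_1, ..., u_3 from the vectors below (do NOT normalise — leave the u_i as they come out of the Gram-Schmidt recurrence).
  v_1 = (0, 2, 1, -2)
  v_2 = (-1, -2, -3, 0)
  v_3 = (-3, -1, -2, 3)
Orthogonal basis:
  u_1 = (0, 2, 1, -2)
  u_2 = (-1, -4/9, -20/9, -14/9)
  u_3 = (-202/77, 107/77, -4/77, 15/11)

Apply the Gram-Schmidt recurrence
  u_1 = v_1
  u_i = v_i − Σ_{j<i} ((v_i · u_j) / (u_j · u_j)) · u_j.

Step by step this gives:
  u_1 = (0, 2, 1, -2)
  u_2 = (-1, -4/9, -20/9, -14/9)
  u_3 = (-202/77, 107/77, -4/77, 15/11)

Orthogonality check:
  u_2 · u_1 = 0 (should be 0)
  u_3 · u_1 = 0 (should be 0)
  u_3 · u_2 = 0 (should be 0)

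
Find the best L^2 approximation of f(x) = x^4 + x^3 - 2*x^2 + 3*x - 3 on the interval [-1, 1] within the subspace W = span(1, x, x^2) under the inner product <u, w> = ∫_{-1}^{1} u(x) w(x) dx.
g(x) = -8*x^2/7 + 18*x/5 - 108/35

The best approximation g ∈ W is the orthogonal projection of f onto W. Writing g = a_0 + a_1 x + a_2 x^2, the coefficients solve the normal equations G · a = b where
  G_{ij} = <φ_i, φ_j> and b_i = <f, φ_i>, with φ_0 = 1, φ_1 = x, φ_2 = x^2.
G =
  [2, 0, 2/3]
  [0, 2/3, 0]
  [2/3, 0, 2/5],
b = (-104/15, 12/5, -88/35).
Solving gives a_0 = -108/35, a_1 = 18/5, a_2 = -8/7, so
  g(x) = -8*x^2/7 + 18*x/5 - 108/35.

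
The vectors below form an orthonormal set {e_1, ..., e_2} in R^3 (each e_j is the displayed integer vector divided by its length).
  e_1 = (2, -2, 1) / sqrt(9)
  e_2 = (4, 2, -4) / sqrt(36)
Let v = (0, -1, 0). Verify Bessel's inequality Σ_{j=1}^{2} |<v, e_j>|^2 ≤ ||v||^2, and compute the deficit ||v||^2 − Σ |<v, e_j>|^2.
Σ |<v, e_j>|^2 = 5/9; ||v||^2 = 1; deficit = 4/9

Write each e_j = u_j / sqrt(<u_j, u_j>) where u_j is the displayed integer vector. Then <v, e_j> = <v, u_j> / sqrt(<u_j, u_j>), so |<v, e_j>|^2 = <v, u_j>^2 / <u_j, u_j>.
Coefficients: <v, e_1> = 2/sqrt(9), <v, e_2> = -2/sqrt(36).
Square and sum: Σ |<v, e_j>|^2 = 5/9.
Compute ||v||^2 = v·v = 1.
Deficit = 1 − 5/9 = 4/9 ≥ 0, confirming Bessel's inequality. (The deficit equals ||v − Σ <v,e_j> e_j||^2, the squared distance from v to span{e_j}.)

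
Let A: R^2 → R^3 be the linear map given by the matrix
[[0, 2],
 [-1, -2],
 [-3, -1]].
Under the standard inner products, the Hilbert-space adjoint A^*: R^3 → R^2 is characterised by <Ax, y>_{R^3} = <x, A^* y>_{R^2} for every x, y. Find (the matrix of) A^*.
A^* = A^T =
[[0, -1, -3],
 [2, -2, -1]]

For real matrices with standard dot products, the defining identity <Ax, y> = <x, A^* y> gives (Ax)^T y = x^T (A^*) y, i.e. x^T A^T y = x^T (A^*) y. Since this holds for all x, y, we must have A^* = A^T. Therefore
A^* =
[[0, -1, -3],
 [2, -2, -1]].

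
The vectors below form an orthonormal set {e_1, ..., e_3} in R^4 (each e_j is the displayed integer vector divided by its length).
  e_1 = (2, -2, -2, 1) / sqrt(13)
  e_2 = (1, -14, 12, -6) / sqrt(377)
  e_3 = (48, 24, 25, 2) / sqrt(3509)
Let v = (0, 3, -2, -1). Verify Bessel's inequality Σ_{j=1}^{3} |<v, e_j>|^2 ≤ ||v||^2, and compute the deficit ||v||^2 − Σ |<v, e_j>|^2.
Σ |<v, e_j>|^2 = 1253/121; ||v||^2 = 14; deficit = 441/121

Write each e_j = u_j / sqrt(<u_j, u_j>) where u_j is the displayed integer vector. Then <v, e_j> = <v, u_j> / sqrt(<u_j, u_j>), so |<v, e_j>|^2 = <v, u_j>^2 / <u_j, u_j>.
Coefficients: <v, e_1> = -3/sqrt(13), <v, e_2> = -60/sqrt(377), <v, e_3> = 20/sqrt(3509).
Square and sum: Σ |<v, e_j>|^2 = 1253/121.
Compute ||v||^2 = v·v = 14.
Deficit = 14 − 1253/121 = 441/121 ≥ 0, confirming Bessel's inequality. (The deficit equals ||v − Σ <v,e_j> e_j||^2, the squared distance from v to span{e_j}.)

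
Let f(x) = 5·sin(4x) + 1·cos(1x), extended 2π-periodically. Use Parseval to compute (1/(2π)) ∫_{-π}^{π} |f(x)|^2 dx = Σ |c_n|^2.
Σ |c_n|^2 = 13

Expand |f|^2 and use orthogonality of {sin(nx), cos(mx)} on [-π, π]:
  ∫_{-π}^{π} sin(nx)^2 dx = π, ∫ cos(mx)^2 dx = π, and cross terms integrate to 0.
So ∫_{-π}^{π} f(x)^2 dx = 5^2 · π + 1^2 · π = (25 + 1)π.
Divide by 2π: (25 + 1)/2 = 13.
By Parseval, this equals Σ |c_n|^2.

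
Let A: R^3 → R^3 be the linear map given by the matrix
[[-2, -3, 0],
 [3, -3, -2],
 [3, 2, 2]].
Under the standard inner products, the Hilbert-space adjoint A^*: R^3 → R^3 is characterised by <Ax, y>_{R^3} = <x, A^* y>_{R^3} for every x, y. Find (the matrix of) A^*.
A^* = A^T =
[[-2, 3, 3],
 [-3, -3, 2],
 [0, -2, 2]]

For real matrices with standard dot products, the defining identity <Ax, y> = <x, A^* y> gives (Ax)^T y = x^T (A^*) y, i.e. x^T A^T y = x^T (A^*) y. Since this holds for all x, y, we must have A^* = A^T. Therefore
A^* =
[[-2, 3, 3],
 [-3, -3, 2],
 [0, -2, 2]].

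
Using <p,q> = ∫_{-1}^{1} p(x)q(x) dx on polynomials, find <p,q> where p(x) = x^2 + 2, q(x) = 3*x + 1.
<p,q> = 14/3

Expand the product: p(x)·q(x) = 3*x^3 + x^2 + 6*x + 2.
∫_{-1}^{1} of each monomial x^k gives [2/(k+1) if k even, 0 if k odd]. Integrating term-by-term (or equivalently evaluating the antiderivative F(x) = 3*x^4/4 + x^3/3 + 3*x^2 + 2*x at the endpoints):
  F(1) − F(−1) = 73/12 − (17/12) = 14/3.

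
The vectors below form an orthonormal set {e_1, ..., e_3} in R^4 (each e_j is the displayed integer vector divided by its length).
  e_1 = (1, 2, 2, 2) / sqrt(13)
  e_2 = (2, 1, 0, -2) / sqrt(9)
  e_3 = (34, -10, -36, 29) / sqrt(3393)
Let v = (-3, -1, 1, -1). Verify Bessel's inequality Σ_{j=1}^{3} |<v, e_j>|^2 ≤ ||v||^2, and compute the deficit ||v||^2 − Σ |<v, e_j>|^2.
Σ |<v, e_j>|^2 = 347/29; ||v||^2 = 12; deficit = 1/29

Write each e_j = u_j / sqrt(<u_j, u_j>) where u_j is the displayed integer vector. Then <v, e_j> = <v, u_j> / sqrt(<u_j, u_j>), so |<v, e_j>|^2 = <v, u_j>^2 / <u_j, u_j>.
Coefficients: <v, e_1> = -5/sqrt(13), <v, e_2> = -5/sqrt(9), <v, e_3> = -157/sqrt(3393).
Square and sum: Σ |<v, e_j>|^2 = 347/29.
Compute ||v||^2 = v·v = 12.
Deficit = 12 − 347/29 = 1/29 ≥ 0, confirming Bessel's inequality. (The deficit equals ||v − Σ <v,e_j> e_j||^2, the squared distance from v to span{e_j}.)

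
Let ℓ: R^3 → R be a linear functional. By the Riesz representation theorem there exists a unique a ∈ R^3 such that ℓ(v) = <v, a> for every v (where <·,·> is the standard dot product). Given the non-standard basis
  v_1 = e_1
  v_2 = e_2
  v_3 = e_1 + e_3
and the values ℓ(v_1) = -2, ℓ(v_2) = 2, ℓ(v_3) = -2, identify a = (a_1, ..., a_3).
a = (-2, 2, 0)

Write a = (a_1, ..., a_3) in the standard basis. For each basis vector v_i, ℓ(v_i) = <v_i, a> is a linear equation in the a_j's. Collect the n equations into a matrix system V a = ℓ, where row i of V is v_i (expressed in the standard basis). Since V is invertible (lower-triangular with 1s on the diagonal, up to permutation), solve by back-substitution:
  V =
[[1, 0, 0],
 [0, 1, 0],
 [1, 0, 1]]
  V a = (-2, 2, -2)
Solving gives a = (-2, 2, 0).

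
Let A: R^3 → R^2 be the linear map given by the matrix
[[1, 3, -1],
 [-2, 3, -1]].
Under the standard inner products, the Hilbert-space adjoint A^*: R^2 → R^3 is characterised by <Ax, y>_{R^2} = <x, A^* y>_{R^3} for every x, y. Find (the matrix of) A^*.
A^* = A^T =
[[1, -2],
 [3, 3],
 [-1, -1]]

For real matrices with standard dot products, the defining identity <Ax, y> = <x, A^* y> gives (Ax)^T y = x^T (A^*) y, i.e. x^T A^T y = x^T (A^*) y. Since this holds for all x, y, we must have A^* = A^T. Therefore
A^* =
[[1, -2],
 [3, 3],
 [-1, -1]].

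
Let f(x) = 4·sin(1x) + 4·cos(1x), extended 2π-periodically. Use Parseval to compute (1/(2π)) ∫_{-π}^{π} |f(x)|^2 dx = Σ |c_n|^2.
Σ |c_n|^2 = 16

Expand |f|^2 and use orthogonality of {sin(nx), cos(mx)} on [-π, π]:
  ∫_{-π}^{π} sin(nx)^2 dx = π, ∫ cos(mx)^2 dx = π, and cross terms integrate to 0.
So ∫_{-π}^{π} f(x)^2 dx = 4^2 · π + 4^2 · π = (16 + 16)π.
Divide by 2π: (16 + 16)/2 = 16.
By Parseval, this equals Σ |c_n|^2.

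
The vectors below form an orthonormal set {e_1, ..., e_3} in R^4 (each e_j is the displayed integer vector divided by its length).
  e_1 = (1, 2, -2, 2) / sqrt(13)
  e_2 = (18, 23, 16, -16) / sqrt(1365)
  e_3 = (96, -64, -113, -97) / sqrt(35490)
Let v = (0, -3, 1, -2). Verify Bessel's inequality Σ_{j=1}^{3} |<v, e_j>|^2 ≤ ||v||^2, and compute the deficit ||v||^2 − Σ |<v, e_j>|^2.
Σ |<v, e_j>|^2 = 27/2; ||v||^2 = 14; deficit = 1/2

Write each e_j = u_j / sqrt(<u_j, u_j>) where u_j is the displayed integer vector. Then <v, e_j> = <v, u_j> / sqrt(<u_j, u_j>), so |<v, e_j>|^2 = <v, u_j>^2 / <u_j, u_j>.
Coefficients: <v, e_1> = -12/sqrt(13), <v, e_2> = -21/sqrt(1365), <v, e_3> = 273/sqrt(35490).
Square and sum: Σ |<v, e_j>|^2 = 27/2.
Compute ||v||^2 = v·v = 14.
Deficit = 14 − 27/2 = 1/2 ≥ 0, confirming Bessel's inequality. (The deficit equals ||v − Σ <v,e_j> e_j||^2, the squared distance from v to span{e_j}.)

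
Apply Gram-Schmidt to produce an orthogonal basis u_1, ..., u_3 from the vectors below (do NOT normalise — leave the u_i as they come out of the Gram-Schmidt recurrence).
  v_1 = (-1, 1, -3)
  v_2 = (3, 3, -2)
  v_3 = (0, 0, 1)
Orthogonal basis:
  u_1 = (-1, 1, -3)
  u_2 = (39/11, 27/11, -4/11)
  u_3 = (-21/103, 33/103, 18/103)

Apply the Gram-Schmidt recurrence
  u_1 = v_1
  u_i = v_i − Σ_{j<i} ((v_i · u_j) / (u_j · u_j)) · u_j.

Step by step this gives:
  u_1 = (-1, 1, -3)
  u_2 = (39/11, 27/11, -4/11)
  u_3 = (-21/103, 33/103, 18/103)

Orthogonality check:
  u_2 · u_1 = 0 (should be 0)
  u_3 · u_1 = 0 (should be 0)
  u_3 · u_2 = 0 (should be 0)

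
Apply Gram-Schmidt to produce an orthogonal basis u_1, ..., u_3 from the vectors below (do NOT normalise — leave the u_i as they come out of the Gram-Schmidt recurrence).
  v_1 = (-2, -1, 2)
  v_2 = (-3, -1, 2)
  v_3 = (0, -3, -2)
Orthogonal basis:
  u_1 = (-2, -1, 2)
  u_2 = (-5/9, 2/9, -4/9)
  u_3 = (0, -16/5, -8/5)

Apply the Gram-Schmidt recurrence
  u_1 = v_1
  u_i = v_i − Σ_{j<i} ((v_i · u_j) / (u_j · u_j)) · u_j.

Step by step this gives:
  u_1 = (-2, -1, 2)
  u_2 = (-5/9, 2/9, -4/9)
  u_3 = (0, -16/5, -8/5)

Orthogonality check:
  u_2 · u_1 = 0 (should be 0)
  u_3 · u_1 = 0 (should be 0)
  u_3 · u_2 = 0 (should be 0)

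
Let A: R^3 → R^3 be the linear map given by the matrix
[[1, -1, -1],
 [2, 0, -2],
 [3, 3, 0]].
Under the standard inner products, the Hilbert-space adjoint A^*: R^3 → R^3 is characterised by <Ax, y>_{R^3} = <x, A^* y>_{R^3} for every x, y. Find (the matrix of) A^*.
A^* = A^T =
[[1, 2, 3],
 [-1, 0, 3],
 [-1, -2, 0]]

For real matrices with standard dot products, the defining identity <Ax, y> = <x, A^* y> gives (Ax)^T y = x^T (A^*) y, i.e. x^T A^T y = x^T (A^*) y. Since this holds for all x, y, we must have A^* = A^T. Therefore
A^* =
[[1, 2, 3],
 [-1, 0, 3],
 [-1, -2, 0]].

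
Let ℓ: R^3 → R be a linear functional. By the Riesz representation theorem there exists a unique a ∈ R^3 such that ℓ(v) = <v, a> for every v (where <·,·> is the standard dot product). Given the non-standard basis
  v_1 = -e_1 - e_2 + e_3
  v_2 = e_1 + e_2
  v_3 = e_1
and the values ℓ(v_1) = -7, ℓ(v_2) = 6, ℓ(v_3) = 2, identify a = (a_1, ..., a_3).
a = (2, 4, -1)

Write a = (a_1, ..., a_3) in the standard basis. For each basis vector v_i, ℓ(v_i) = <v_i, a> is a linear equation in the a_j's. Collect the n equations into a matrix system V a = ℓ, where row i of V is v_i (expressed in the standard basis). Since V is invertible (lower-triangular with 1s on the diagonal, up to permutation), solve by back-substitution:
  V =
[[-1, -1, 1],
 [1, 1, 0],
 [1, 0, 0]]
  V a = (-7, 6, 2)
Solving gives a = (2, 4, -1).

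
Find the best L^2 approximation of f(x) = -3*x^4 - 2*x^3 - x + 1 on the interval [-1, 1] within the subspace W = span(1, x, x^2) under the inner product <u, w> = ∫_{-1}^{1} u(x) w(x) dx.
g(x) = -18*x^2/7 - 11*x/5 + 44/35

The best approximation g ∈ W is the orthogonal projection of f onto W. Writing g = a_0 + a_1 x + a_2 x^2, the coefficients solve the normal equations G · a = b where
  G_{ij} = <φ_i, φ_j> and b_i = <f, φ_i>, with φ_0 = 1, φ_1 = x, φ_2 = x^2.
G =
  [2, 0, 2/3]
  [0, 2/3, 0]
  [2/3, 0, 2/5],
b = (4/5, -22/15, -4/21).
Solving gives a_0 = 44/35, a_1 = -11/5, a_2 = -18/7, so
  g(x) = -18*x^2/7 - 11*x/5 + 44/35.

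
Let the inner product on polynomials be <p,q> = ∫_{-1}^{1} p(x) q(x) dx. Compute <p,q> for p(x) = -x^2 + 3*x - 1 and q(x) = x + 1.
<p,q> = -2/3

Expand the product: p(x)·q(x) = -x^3 + 2*x^2 + 2*x - 1.
∫_{-1}^{1} of each monomial x^k gives [2/(k+1) if k even, 0 if k odd]. Integrating term-by-term (or equivalently evaluating the antiderivative F(x) = -x^4/4 + 2*x^3/3 + x^2 - x at the endpoints):
  F(1) − F(−1) = 5/12 − (13/12) = -2/3.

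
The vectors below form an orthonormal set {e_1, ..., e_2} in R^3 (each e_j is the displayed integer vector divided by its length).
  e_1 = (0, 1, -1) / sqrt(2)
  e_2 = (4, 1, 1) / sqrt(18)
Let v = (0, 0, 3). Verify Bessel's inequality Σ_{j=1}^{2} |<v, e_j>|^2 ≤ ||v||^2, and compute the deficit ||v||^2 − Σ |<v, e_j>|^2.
Σ |<v, e_j>|^2 = 5; ||v||^2 = 9; deficit = 4

Write each e_j = u_j / sqrt(<u_j, u_j>) where u_j is the displayed integer vector. Then <v, e_j> = <v, u_j> / sqrt(<u_j, u_j>), so |<v, e_j>|^2 = <v, u_j>^2 / <u_j, u_j>.
Coefficients: <v, e_1> = -3/sqrt(2), <v, e_2> = 3/sqrt(18).
Square and sum: Σ |<v, e_j>|^2 = 5.
Compute ||v||^2 = v·v = 9.
Deficit = 9 − 5 = 4 ≥ 0, confirming Bessel's inequality. (The deficit equals ||v − Σ <v,e_j> e_j||^2, the squared distance from v to span{e_j}.)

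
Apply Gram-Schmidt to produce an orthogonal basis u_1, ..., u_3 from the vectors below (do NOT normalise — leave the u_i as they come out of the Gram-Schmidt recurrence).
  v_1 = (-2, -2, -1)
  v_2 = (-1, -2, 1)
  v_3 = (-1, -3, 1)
Orthogonal basis:
  u_1 = (-2, -2, -1)
  u_2 = (1/9, -8/9, 14/9)
  u_3 = (12/29, -9/29, -6/29)

Apply the Gram-Schmidt recurrence
  u_1 = v_1
  u_i = v_i − Σ_{j<i} ((v_i · u_j) / (u_j · u_j)) · u_j.

Step by step this gives:
  u_1 = (-2, -2, -1)
  u_2 = (1/9, -8/9, 14/9)
  u_3 = (12/29, -9/29, -6/29)

Orthogonality check:
  u_2 · u_1 = 0 (should be 0)
  u_3 · u_1 = 0 (should be 0)
  u_3 · u_2 = 0 (should be 0)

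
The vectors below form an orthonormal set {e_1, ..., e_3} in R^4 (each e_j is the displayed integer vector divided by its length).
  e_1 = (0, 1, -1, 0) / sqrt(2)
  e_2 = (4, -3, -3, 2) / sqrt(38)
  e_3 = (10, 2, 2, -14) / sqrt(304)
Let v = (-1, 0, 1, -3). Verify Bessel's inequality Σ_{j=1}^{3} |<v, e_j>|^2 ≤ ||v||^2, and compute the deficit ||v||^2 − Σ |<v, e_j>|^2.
Σ |<v, e_j>|^2 = 35/4; ||v||^2 = 11; deficit = 9/4

Write each e_j = u_j / sqrt(<u_j, u_j>) where u_j is the displayed integer vector. Then <v, e_j> = <v, u_j> / sqrt(<u_j, u_j>), so |<v, e_j>|^2 = <v, u_j>^2 / <u_j, u_j>.
Coefficients: <v, e_1> = -1/sqrt(2), <v, e_2> = -13/sqrt(38), <v, e_3> = 34/sqrt(304).
Square and sum: Σ |<v, e_j>|^2 = 35/4.
Compute ||v||^2 = v·v = 11.
Deficit = 11 − 35/4 = 9/4 ≥ 0, confirming Bessel's inequality. (The deficit equals ||v − Σ <v,e_j> e_j||^2, the squared distance from v to span{e_j}.)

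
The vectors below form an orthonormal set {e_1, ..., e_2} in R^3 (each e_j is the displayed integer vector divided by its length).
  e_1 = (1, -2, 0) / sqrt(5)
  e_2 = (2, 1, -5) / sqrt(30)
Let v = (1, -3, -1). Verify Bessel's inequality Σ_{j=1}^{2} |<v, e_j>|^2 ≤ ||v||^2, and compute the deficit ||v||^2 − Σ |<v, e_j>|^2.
Σ |<v, e_j>|^2 = 31/3; ||v||^2 = 11; deficit = 2/3

Write each e_j = u_j / sqrt(<u_j, u_j>) where u_j is the displayed integer vector. Then <v, e_j> = <v, u_j> / sqrt(<u_j, u_j>), so |<v, e_j>|^2 = <v, u_j>^2 / <u_j, u_j>.
Coefficients: <v, e_1> = 7/sqrt(5), <v, e_2> = 4/sqrt(30).
Square and sum: Σ |<v, e_j>|^2 = 31/3.
Compute ||v||^2 = v·v = 11.
Deficit = 11 − 31/3 = 2/3 ≥ 0, confirming Bessel's inequality. (The deficit equals ||v − Σ <v,e_j> e_j||^2, the squared distance from v to span{e_j}.)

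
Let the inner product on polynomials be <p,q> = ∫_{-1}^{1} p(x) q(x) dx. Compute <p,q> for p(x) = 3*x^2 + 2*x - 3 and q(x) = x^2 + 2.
<p,q> = -44/5

Expand the product: p(x)·q(x) = 3*x^4 + 2*x^3 + 3*x^2 + 4*x - 6.
∫_{-1}^{1} of each monomial x^k gives [2/(k+1) if k even, 0 if k odd]. Integrating term-by-term (or equivalently evaluating the antiderivative F(x) = 3*x^5/5 + x^4/2 + x^3 + 2*x^2 - 6*x at the endpoints):
  F(1) − F(−1) = -19/10 − (69/10) = -44/5.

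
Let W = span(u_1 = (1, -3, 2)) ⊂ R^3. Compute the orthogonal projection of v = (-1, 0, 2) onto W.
proj_W(v) = (3/14, -9/14, 3/7)

Set up U = [u_1 | ... | u_1] ∈ R^(3×1). The projector onto W = col(U) is P = U (U^T U)^(-1) U^T.
Compute U^T U =
  [14],
and U^T v = (3).
Solve U^T U · c = U^T v for the coefficients: c = (3/14). The projection is proj_W(v) = U c.
Check: (v - proj_W(v)) · u_1 = 0  (should be 0).
Result: proj_W(v) = (3/14, -9/14, 3/7).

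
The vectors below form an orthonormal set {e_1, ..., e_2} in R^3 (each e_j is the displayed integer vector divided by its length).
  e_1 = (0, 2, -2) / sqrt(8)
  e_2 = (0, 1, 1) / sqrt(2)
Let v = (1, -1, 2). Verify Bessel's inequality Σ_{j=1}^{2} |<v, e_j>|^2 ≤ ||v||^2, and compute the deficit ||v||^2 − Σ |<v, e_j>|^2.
Σ |<v, e_j>|^2 = 5; ||v||^2 = 6; deficit = 1

Write each e_j = u_j / sqrt(<u_j, u_j>) where u_j is the displayed integer vector. Then <v, e_j> = <v, u_j> / sqrt(<u_j, u_j>), so |<v, e_j>|^2 = <v, u_j>^2 / <u_j, u_j>.
Coefficients: <v, e_1> = -6/sqrt(8), <v, e_2> = 1/sqrt(2).
Square and sum: Σ |<v, e_j>|^2 = 5.
Compute ||v||^2 = v·v = 6.
Deficit = 6 − 5 = 1 ≥ 0, confirming Bessel's inequality. (The deficit equals ||v − Σ <v,e_j> e_j||^2, the squared distance from v to span{e_j}.)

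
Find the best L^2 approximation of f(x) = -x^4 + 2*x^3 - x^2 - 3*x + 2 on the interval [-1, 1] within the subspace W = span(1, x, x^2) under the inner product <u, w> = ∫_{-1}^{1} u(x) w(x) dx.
g(x) = -13*x^2/7 - 9*x/5 + 73/35

The best approximation g ∈ W is the orthogonal projection of f onto W. Writing g = a_0 + a_1 x + a_2 x^2, the coefficients solve the normal equations G · a = b where
  G_{ij} = <φ_i, φ_j> and b_i = <f, φ_i>, with φ_0 = 1, φ_1 = x, φ_2 = x^2.
G =
  [2, 0, 2/3]
  [0, 2/3, 0]
  [2/3, 0, 2/5],
b = (44/15, -6/5, 68/105).
Solving gives a_0 = 73/35, a_1 = -9/5, a_2 = -13/7, so
  g(x) = -13*x^2/7 - 9*x/5 + 73/35.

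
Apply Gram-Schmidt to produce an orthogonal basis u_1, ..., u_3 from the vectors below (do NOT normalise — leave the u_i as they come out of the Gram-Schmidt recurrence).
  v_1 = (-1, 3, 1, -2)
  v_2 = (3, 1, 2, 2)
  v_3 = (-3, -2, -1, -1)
Orthogonal basis:
  u_1 = (-1, 3, 1, -2)
  u_2 = (43/15, 7/5, 32/15, 26/15)
  u_3 = (-177/266, -15/38, 129/133, 30/133)

Apply the Gram-Schmidt recurrence
  u_1 = v_1
  u_i = v_i − Σ_{j<i} ((v_i · u_j) / (u_j · u_j)) · u_j.

Step by step this gives:
  u_1 = (-1, 3, 1, -2)
  u_2 = (43/15, 7/5, 32/15, 26/15)
  u_3 = (-177/266, -15/38, 129/133, 30/133)

Orthogonality check:
  u_2 · u_1 = 0 (should be 0)
  u_3 · u_1 = 0 (should be 0)
  u_3 · u_2 = 0 (should be 0)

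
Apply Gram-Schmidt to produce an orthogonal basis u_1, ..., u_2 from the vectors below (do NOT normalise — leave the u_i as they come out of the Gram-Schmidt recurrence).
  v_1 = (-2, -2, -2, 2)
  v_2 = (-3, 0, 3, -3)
Orthogonal basis:
  u_1 = (-2, -2, -2, 2)
  u_2 = (-15/4, -3/4, 9/4, -9/4)

Apply the Gram-Schmidt recurrence
  u_1 = v_1
  u_i = v_i − Σ_{j<i} ((v_i · u_j) / (u_j · u_j)) · u_j.

Step by step this gives:
  u_1 = (-2, -2, -2, 2)
  u_2 = (-15/4, -3/4, 9/4, -9/4)

Orthogonality check:
  u_2 · u_1 = 0 (should be 0)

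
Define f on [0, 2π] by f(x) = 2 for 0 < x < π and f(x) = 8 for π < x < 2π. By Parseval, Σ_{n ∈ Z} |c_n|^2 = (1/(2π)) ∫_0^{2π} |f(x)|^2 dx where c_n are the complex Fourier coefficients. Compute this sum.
Σ |c_n|^2 = 34

Parseval equates the L^2 energy of f (normalised by 1/(2π)) with the ℓ^2 sum of its Fourier coefficients: (1/(2π)) ∫_0^{2π} |f|^2 = Σ |c_n|^2.
Compute the left side: (1/(2π)) [∫_0^π 2^2 dx + ∫_π^{2π} 8^2 dx] = (1/(2π)) · (4π + 64π) = (4 + 64)/2 = 34.
So Σ_{n ∈ Z} |c_n|^2 = 34.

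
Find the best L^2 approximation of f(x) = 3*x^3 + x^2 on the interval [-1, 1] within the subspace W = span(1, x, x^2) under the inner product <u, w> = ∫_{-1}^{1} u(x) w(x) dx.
g(x) = x^2 + 9*x/5

The best approximation g ∈ W is the orthogonal projection of f onto W. Writing g = a_0 + a_1 x + a_2 x^2, the coefficients solve the normal equations G · a = b where
  G_{ij} = <φ_i, φ_j> and b_i = <f, φ_i>, with φ_0 = 1, φ_1 = x, φ_2 = x^2.
G =
  [2, 0, 2/3]
  [0, 2/3, 0]
  [2/3, 0, 2/5],
b = (2/3, 6/5, 2/5).
Solving gives a_0 = 0, a_1 = 9/5, a_2 = 1, so
  g(x) = x^2 + 9*x/5.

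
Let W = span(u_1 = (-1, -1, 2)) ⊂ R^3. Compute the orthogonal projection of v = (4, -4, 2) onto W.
proj_W(v) = (-2/3, -2/3, 4/3)

Set up U = [u_1 | ... | u_1] ∈ R^(3×1). The projector onto W = col(U) is P = U (U^T U)^(-1) U^T.
Compute U^T U =
  [6],
and U^T v = (4).
Solve U^T U · c = U^T v for the coefficients: c = (2/3). The projection is proj_W(v) = U c.
Check: (v - proj_W(v)) · u_1 = 0  (should be 0).
Result: proj_W(v) = (-2/3, -2/3, 4/3).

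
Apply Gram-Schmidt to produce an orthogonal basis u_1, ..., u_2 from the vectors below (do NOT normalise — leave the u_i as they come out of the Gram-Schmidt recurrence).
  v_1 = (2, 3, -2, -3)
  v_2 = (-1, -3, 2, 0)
Orthogonal basis:
  u_1 = (2, 3, -2, -3)
  u_2 = (2/13, -33/26, 11/13, -45/26)

Apply the Gram-Schmidt recurrence
  u_1 = v_1
  u_i = v_i − Σ_{j<i} ((v_i · u_j) / (u_j · u_j)) · u_j.

Step by step this gives:
  u_1 = (2, 3, -2, -3)
  u_2 = (2/13, -33/26, 11/13, -45/26)

Orthogonality check:
  u_2 · u_1 = 0 (should be 0)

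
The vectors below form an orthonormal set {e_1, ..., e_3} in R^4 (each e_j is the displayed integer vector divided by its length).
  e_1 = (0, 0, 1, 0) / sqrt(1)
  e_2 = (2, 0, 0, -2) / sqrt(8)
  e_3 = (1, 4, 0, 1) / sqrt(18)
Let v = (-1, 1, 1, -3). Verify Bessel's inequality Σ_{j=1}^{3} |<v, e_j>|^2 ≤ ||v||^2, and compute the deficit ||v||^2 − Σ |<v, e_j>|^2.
Σ |<v, e_j>|^2 = 3; ||v||^2 = 12; deficit = 9

Write each e_j = u_j / sqrt(<u_j, u_j>) where u_j is the displayed integer vector. Then <v, e_j> = <v, u_j> / sqrt(<u_j, u_j>), so |<v, e_j>|^2 = <v, u_j>^2 / <u_j, u_j>.
Coefficients: <v, e_1> = 1/sqrt(1), <v, e_2> = 4/sqrt(8), <v, e_3> = 0/sqrt(18).
Square and sum: Σ |<v, e_j>|^2 = 3.
Compute ||v||^2 = v·v = 12.
Deficit = 12 − 3 = 9 ≥ 0, confirming Bessel's inequality. (The deficit equals ||v − Σ <v,e_j> e_j||^2, the squared distance from v to span{e_j}.)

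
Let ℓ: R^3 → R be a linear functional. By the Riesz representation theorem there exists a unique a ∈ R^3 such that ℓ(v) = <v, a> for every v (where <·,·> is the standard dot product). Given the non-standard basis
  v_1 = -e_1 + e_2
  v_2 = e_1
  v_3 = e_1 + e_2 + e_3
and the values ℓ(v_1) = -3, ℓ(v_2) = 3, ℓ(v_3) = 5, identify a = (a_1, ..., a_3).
a = (3, 0, 2)

Write a = (a_1, ..., a_3) in the standard basis. For each basis vector v_i, ℓ(v_i) = <v_i, a> is a linear equation in the a_j's. Collect the n equations into a matrix system V a = ℓ, where row i of V is v_i (expressed in the standard basis). Since V is invertible (lower-triangular with 1s on the diagonal, up to permutation), solve by back-substitution:
  V =
[[-1, 1, 0],
 [1, 0, 0],
 [1, 1, 1]]
  V a = (-3, 3, 5)
Solving gives a = (3, 0, 2).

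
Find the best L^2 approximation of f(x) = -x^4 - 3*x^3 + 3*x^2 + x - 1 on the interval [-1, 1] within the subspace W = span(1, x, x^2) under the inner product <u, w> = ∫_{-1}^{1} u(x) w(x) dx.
g(x) = 15*x^2/7 - 4*x/5 - 32/35

The best approximation g ∈ W is the orthogonal projection of f onto W. Writing g = a_0 + a_1 x + a_2 x^2, the coefficients solve the normal equations G · a = b where
  G_{ij} = <φ_i, φ_j> and b_i = <f, φ_i>, with φ_0 = 1, φ_1 = x, φ_2 = x^2.
G =
  [2, 0, 2/3]
  [0, 2/3, 0]
  [2/3, 0, 2/5],
b = (-2/5, -8/15, 26/105).
Solving gives a_0 = -32/35, a_1 = -4/5, a_2 = 15/7, so
  g(x) = 15*x^2/7 - 4*x/5 - 32/35.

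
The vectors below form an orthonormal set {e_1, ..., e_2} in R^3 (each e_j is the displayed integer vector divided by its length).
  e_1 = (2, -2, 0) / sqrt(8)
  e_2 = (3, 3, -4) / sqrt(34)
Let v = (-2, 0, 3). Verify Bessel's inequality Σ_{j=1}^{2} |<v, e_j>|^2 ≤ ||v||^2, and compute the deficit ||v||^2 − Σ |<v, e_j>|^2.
Σ |<v, e_j>|^2 = 196/17; ||v||^2 = 13; deficit = 25/17

Write each e_j = u_j / sqrt(<u_j, u_j>) where u_j is the displayed integer vector. Then <v, e_j> = <v, u_j> / sqrt(<u_j, u_j>), so |<v, e_j>|^2 = <v, u_j>^2 / <u_j, u_j>.
Coefficients: <v, e_1> = -4/sqrt(8), <v, e_2> = -18/sqrt(34).
Square and sum: Σ |<v, e_j>|^2 = 196/17.
Compute ||v||^2 = v·v = 13.
Deficit = 13 − 196/17 = 25/17 ≥ 0, confirming Bessel's inequality. (The deficit equals ||v − Σ <v,e_j> e_j||^2, the squared distance from v to span{e_j}.)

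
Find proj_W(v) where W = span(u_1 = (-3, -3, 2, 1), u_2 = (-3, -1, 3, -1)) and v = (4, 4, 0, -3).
proj_W(v) = (53/19, 797/171, -158/171, -479/171)

Set up U = [u_1 | ... | u_2] ∈ R^(4×2). The projector onto W = col(U) is P = U (U^T U)^(-1) U^T.
Compute U^T U =
  [23, 17]
  [17, 20],
and U^T v = (-27, -13).
Solve U^T U · c = U^T v for the coefficients: c = (-319/171, 160/171). The projection is proj_W(v) = U c.
Check: (v - proj_W(v)) · u_1 = 0  (should be 0).
Check: (v - proj_W(v)) · u_2 = 0  (should be 0).
Result: proj_W(v) = (53/19, 797/171, -158/171, -479/171).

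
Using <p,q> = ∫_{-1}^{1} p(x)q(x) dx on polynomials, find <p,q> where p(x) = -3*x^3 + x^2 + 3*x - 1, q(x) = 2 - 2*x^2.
<p,q> = -32/15

Expand the product: p(x)·q(x) = 6*x^5 - 2*x^4 - 12*x^3 + 4*x^2 + 6*x - 2.
∫_{-1}^{1} of each monomial x^k gives [2/(k+1) if k even, 0 if k odd]. Integrating term-by-term (or equivalently evaluating the antiderivative F(x) = x^6 - 2*x^5/5 - 3*x^4 + 4*x^3/3 + 3*x^2 - 2*x at the endpoints):
  F(1) − F(−1) = -1/15 − (31/15) = -32/15.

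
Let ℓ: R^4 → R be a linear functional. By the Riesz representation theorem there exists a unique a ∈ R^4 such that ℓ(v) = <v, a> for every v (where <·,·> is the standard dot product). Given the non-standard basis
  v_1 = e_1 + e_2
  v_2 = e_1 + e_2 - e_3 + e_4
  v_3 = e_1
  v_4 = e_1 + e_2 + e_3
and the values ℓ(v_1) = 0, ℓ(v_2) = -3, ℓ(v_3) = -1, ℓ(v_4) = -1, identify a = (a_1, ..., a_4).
a = (-1, 1, -1, -4)

Write a = (a_1, ..., a_4) in the standard basis. For each basis vector v_i, ℓ(v_i) = <v_i, a> is a linear equation in the a_j's. Collect the n equations into a matrix system V a = ℓ, where row i of V is v_i (expressed in the standard basis). Since V is invertible (lower-triangular with 1s on the diagonal, up to permutation), solve by back-substitution:
  V =
[[1, 1, 0, 0],
 [1, 1, -1, 1],
 [1, 0, 0, 0],
 [1, 1, 1, 0]]
  V a = (0, -3, -1, -1)
Solving gives a = (-1, 1, -1, -4).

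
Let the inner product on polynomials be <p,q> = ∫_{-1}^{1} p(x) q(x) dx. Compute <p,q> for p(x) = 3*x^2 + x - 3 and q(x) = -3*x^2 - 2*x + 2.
<p,q> = -104/15

Expand the product: p(x)·q(x) = -9*x^4 - 9*x^3 + 13*x^2 + 8*x - 6.
∫_{-1}^{1} of each monomial x^k gives [2/(k+1) if k even, 0 if k odd]. Integrating term-by-term (or equivalently evaluating the antiderivative F(x) = -9*x^5/5 - 9*x^4/4 + 13*x^3/3 + 4*x^2 - 6*x at the endpoints):
  F(1) − F(−1) = -103/60 − (313/60) = -104/15.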